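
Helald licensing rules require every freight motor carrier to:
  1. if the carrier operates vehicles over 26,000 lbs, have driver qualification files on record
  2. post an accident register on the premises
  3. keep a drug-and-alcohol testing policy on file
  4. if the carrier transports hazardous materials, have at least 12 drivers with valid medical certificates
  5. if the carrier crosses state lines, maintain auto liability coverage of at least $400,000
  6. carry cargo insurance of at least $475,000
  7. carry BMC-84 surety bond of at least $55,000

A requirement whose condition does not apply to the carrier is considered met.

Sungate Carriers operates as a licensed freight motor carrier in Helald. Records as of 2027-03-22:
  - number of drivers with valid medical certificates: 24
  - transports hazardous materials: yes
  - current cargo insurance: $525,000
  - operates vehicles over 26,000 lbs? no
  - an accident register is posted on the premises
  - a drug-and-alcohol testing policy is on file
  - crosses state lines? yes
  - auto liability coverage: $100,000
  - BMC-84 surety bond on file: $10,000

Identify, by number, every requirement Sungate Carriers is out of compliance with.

1. condition 'operates vehicles over 26,000 lbs' does not hold → requirement n/a → met
2. accident register present → met
3. drug-and-alcohol testing policy present → met
4. condition 'transports hazardous materials' holds; drivers with valid medical certificates 24 ≥ 12 → met
5. condition 'crosses state lines' holds; auto liability coverage $100,000 < $400,000 → not met
6. cargo insurance $525,000 ≥ $475,000 → met
7. BMC-84 surety bond $10,000 < $55,000 → not met
Not met: 5, 7

5, 7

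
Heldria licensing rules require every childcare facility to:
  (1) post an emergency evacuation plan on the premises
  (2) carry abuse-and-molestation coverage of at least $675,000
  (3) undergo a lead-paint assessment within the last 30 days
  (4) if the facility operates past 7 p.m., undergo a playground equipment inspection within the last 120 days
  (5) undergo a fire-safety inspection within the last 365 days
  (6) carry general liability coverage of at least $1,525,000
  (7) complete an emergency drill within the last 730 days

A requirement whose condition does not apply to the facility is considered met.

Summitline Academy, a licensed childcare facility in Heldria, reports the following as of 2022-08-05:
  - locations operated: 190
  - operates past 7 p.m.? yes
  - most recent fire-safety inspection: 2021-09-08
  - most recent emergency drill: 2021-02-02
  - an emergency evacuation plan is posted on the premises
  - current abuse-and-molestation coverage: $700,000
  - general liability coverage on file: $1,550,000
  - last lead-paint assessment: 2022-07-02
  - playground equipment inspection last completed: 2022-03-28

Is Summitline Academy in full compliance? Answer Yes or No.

No

1. emergency evacuation plan present → met
2. abuse-and-molestation coverage $700,000 ≥ $675,000 → met
3. lead-paint assessment 34 days ago vs limit 30 → not met
4. condition 'operates past 7 p.m.' holds; playground equipment inspection 130 days ago vs limit 120 → not met
5. fire-safety inspection 331 days ago vs limit 365 → met
6. general liability coverage $1,550,000 ≥ $1,525,000 → met
7. emergency drill 549 days ago vs limit 730 → met
Not met: 3, 4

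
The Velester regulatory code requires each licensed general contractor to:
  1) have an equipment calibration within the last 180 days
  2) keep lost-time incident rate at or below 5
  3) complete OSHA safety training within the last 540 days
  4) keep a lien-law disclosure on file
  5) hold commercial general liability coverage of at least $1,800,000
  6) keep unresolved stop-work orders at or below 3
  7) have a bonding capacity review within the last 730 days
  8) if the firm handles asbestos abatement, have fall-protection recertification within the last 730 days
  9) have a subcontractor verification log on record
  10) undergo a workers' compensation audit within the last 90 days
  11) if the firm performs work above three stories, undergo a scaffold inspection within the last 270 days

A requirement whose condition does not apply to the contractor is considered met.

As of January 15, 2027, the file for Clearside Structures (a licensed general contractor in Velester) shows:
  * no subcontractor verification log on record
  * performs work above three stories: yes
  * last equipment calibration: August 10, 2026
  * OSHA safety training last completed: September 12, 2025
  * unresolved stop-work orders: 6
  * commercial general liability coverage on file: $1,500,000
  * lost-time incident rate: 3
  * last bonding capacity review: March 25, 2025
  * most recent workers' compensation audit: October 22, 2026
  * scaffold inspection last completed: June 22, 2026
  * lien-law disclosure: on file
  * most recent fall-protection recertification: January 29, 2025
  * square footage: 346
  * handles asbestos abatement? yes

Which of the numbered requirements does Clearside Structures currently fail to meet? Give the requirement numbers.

1. equipment calibration 158 days ago vs limit 180 → met
2. lost-time incident rate 3 ≤ 5 → met
3. OSHA safety training 490 days ago vs limit 540 → met
4. lien-law disclosure present → met
5. commercial general liability coverage $1,500,000 < $1,800,000 → not met
6. unresolved stop-work orders 6 > 3 → not met
7. bonding capacity review 661 days ago vs limit 730 → met
8. condition 'handles asbestos abatement' holds; fall-protection recertification 716 days ago vs limit 730 → met
9. subcontractor verification log absent → not met
10. workers' compensation audit 85 days ago vs limit 90 → met
11. condition 'performs work above three stories' holds; scaffold inspection 207 days ago vs limit 270 → met
Not met: 5, 6, 9

5, 6, 9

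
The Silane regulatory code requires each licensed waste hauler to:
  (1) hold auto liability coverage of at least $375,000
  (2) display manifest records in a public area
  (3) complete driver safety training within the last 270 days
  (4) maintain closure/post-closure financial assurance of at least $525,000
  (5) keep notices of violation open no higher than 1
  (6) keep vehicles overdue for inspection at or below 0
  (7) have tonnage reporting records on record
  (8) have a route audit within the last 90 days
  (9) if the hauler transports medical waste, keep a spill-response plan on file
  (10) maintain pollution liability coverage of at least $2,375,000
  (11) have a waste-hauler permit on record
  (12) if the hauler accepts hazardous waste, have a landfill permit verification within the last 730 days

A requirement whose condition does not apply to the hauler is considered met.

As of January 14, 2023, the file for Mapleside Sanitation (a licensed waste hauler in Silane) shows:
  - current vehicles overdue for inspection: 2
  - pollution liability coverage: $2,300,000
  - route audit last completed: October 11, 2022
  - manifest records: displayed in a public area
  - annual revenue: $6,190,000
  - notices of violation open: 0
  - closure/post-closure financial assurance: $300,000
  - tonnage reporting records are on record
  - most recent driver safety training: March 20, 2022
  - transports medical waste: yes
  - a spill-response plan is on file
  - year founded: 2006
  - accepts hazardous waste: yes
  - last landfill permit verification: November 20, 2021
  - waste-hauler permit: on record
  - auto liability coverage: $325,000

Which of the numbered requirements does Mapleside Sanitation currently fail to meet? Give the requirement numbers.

1, 3, 4, 6, 8, 10

1. auto liability coverage $325,000 < $375,000 → not met
2. manifest records present → met
3. driver safety training 300 days ago vs limit 270 → not met
4. closure/post-closure financial assurance $300,000 < $525,000 → not met
5. notices of violation open 0 ≤ 1 → met
6. vehicles overdue for inspection 2 > 0 → not met
7. tonnage reporting records present → met
8. route audit 95 days ago vs limit 90 → not met
9. condition 'transports medical waste' holds; spill-response plan present → met
10. pollution liability coverage $2,300,000 < $2,375,000 → not met
11. waste-hauler permit present → met
12. condition 'accepts hazardous waste' holds; landfill permit verification 420 days ago vs limit 730 → met
Not met: 1, 3, 4, 6, 8, 10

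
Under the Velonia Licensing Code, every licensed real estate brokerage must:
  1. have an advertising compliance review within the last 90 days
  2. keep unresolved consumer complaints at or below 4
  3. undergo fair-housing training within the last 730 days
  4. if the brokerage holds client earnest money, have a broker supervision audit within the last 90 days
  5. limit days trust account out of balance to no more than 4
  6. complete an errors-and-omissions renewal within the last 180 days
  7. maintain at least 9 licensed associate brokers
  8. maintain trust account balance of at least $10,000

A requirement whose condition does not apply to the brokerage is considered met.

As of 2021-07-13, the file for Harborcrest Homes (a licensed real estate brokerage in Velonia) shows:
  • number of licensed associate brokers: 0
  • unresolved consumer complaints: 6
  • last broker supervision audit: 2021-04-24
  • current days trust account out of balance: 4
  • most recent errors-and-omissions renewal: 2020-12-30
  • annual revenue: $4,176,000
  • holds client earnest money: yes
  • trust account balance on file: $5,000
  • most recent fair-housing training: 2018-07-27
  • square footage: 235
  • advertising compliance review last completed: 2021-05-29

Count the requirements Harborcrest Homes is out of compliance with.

1. advertising compliance review 45 days ago vs limit 90 → met
2. unresolved consumer complaints 6 > 4 → not met
3. fair-housing training 1082 days ago vs limit 730 → not met
4. condition 'holds client earnest money' holds; broker supervision audit 80 days ago vs limit 90 → met
5. days trust account out of balance 4 ≤ 4 → met
6. errors-and-omissions renewal 195 days ago vs limit 180 → not met
7. licensed associate brokers 0 < 9 → not met
8. trust account balance $5,000 < $10,000 → not met
Not met: 5 of 8

5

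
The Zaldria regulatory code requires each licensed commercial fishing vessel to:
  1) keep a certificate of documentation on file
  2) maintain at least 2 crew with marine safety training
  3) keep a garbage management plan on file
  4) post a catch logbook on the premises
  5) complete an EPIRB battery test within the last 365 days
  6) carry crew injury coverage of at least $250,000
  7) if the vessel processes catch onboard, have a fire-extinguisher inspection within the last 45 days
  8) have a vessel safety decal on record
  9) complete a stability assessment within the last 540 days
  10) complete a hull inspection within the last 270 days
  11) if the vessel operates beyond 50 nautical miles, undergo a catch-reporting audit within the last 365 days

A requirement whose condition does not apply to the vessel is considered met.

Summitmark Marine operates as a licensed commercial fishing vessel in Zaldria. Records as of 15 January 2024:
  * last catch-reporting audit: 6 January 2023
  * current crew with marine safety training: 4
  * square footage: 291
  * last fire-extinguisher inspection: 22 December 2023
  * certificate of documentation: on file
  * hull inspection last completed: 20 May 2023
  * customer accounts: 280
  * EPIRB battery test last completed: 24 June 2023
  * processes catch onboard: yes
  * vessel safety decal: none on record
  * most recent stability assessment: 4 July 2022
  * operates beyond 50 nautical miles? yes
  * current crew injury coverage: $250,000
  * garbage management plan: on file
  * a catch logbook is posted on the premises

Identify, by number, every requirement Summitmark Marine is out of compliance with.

1. certificate of documentation present → met
2. crew with marine safety training 4 ≥ 2 → met
3. garbage management plan present → met
4. catch logbook present → met
5. EPIRB battery test 205 days ago vs limit 365 → met
6. crew injury coverage $250,000 ≥ $250,000 → met
7. condition 'processes catch onboard' holds; fire-extinguisher inspection 24 days ago vs limit 45 → met
8. vessel safety decal absent → not met
9. stability assessment 560 days ago vs limit 540 → not met
10. hull inspection 240 days ago vs limit 270 → met
11. condition 'operates beyond 50 nautical miles' holds; catch-reporting audit 374 days ago vs limit 365 → not met
Not met: 8, 9, 11

8, 9, 11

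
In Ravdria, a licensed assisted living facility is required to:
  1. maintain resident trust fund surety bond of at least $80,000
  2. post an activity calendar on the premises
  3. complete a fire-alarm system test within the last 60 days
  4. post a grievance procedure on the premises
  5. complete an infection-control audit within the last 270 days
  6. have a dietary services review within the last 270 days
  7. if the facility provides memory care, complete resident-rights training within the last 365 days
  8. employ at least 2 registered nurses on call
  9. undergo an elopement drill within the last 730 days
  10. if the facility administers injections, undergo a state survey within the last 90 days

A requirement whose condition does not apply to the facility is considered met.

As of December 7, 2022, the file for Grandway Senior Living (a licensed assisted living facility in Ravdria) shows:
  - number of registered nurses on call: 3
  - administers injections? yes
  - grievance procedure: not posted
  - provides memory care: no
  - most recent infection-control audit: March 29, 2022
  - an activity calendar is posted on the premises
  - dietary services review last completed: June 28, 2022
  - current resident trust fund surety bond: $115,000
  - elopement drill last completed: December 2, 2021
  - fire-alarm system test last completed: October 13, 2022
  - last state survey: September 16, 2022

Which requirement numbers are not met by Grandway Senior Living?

1. resident trust fund surety bond $115,000 ≥ $80,000 → met
2. activity calendar present → met
3. fire-alarm system test 55 days ago vs limit 60 → met
4. grievance procedure absent → not met
5. infection-control audit 253 days ago vs limit 270 → met
6. dietary services review 162 days ago vs limit 270 → met
7. condition 'provides memory care' does not hold → requirement n/a → met
8. registered nurses on call 3 ≥ 2 → met
9. elopement drill 370 days ago vs limit 730 → met
10. condition 'administers injections' holds; state survey 82 days ago vs limit 90 → met
Not met: 4

4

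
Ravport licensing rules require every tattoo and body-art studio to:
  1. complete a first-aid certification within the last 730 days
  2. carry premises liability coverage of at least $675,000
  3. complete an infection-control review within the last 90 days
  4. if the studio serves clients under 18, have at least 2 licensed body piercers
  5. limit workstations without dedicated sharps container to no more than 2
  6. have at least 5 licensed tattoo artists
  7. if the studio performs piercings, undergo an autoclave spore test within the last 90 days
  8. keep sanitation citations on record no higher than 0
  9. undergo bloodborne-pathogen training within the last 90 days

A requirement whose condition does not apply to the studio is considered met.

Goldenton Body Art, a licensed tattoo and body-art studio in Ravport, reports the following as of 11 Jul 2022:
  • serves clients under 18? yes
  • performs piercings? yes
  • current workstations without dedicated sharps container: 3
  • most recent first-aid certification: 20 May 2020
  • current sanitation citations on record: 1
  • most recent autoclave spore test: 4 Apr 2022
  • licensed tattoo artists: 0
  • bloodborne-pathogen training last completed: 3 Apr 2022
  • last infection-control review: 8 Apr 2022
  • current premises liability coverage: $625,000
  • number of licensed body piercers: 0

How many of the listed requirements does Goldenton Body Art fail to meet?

1. first-aid certification 782 days ago vs limit 730 → not met
2. premises liability coverage $625,000 < $675,000 → not met
3. infection-control review 94 days ago vs limit 90 → not met
4. condition 'serves clients under 18' holds; licensed body piercers 0 < 2 → not met
5. workstations without dedicated sharps container 3 > 2 → not met
6. licensed tattoo artists 0 < 5 → not met
7. condition 'performs piercings' holds; autoclave spore test 98 days ago vs limit 90 → not met
8. sanitation citations on record 1 > 0 → not met
9. bloodborne-pathogen training 99 days ago vs limit 90 → not met
Not met: 9 of 9

9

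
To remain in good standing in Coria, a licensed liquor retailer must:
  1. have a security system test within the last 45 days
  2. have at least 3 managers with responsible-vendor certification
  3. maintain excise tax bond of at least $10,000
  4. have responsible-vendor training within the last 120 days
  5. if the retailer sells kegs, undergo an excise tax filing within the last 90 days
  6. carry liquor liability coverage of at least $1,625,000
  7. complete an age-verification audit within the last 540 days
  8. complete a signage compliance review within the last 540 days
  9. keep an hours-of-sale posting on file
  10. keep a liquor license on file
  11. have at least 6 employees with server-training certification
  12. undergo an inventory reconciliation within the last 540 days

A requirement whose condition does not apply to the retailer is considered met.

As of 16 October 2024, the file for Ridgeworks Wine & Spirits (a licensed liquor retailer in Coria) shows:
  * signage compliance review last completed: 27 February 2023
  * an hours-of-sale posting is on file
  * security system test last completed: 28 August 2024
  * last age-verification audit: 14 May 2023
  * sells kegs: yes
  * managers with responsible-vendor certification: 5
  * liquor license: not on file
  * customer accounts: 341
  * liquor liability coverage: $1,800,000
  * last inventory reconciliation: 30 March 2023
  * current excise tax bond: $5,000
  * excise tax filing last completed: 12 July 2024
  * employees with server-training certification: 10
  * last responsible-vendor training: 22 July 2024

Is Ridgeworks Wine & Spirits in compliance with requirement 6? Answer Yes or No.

6. liquor liability coverage $1,800,000 ≥ $1,625,000 → met

Yes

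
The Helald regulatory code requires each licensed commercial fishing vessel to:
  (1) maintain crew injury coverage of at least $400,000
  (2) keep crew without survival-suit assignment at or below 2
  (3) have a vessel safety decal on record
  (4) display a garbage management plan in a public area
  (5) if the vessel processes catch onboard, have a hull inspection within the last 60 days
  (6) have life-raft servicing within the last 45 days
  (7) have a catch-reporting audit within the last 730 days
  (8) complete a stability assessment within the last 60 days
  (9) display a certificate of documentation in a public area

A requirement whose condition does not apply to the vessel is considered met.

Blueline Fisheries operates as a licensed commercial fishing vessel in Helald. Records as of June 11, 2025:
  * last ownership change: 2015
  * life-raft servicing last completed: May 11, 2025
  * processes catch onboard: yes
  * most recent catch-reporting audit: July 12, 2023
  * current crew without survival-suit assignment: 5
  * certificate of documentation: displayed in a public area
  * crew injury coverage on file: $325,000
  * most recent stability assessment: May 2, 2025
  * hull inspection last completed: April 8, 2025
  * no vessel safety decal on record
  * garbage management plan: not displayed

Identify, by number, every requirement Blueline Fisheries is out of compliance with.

1, 2, 3, 4, 5

1. crew injury coverage $325,000 < $400,000 → not met
2. crew without survival-suit assignment 5 > 2 → not met
3. vessel safety decal absent → not met
4. garbage management plan absent → not met
5. condition 'processes catch onboard' holds; hull inspection 64 days ago vs limit 60 → not met
6. life-raft servicing 31 days ago vs limit 45 → met
7. catch-reporting audit 700 days ago vs limit 730 → met
8. stability assessment 40 days ago vs limit 60 → met
9. certificate of documentation present → met
Not met: 1, 2, 3, 4, 5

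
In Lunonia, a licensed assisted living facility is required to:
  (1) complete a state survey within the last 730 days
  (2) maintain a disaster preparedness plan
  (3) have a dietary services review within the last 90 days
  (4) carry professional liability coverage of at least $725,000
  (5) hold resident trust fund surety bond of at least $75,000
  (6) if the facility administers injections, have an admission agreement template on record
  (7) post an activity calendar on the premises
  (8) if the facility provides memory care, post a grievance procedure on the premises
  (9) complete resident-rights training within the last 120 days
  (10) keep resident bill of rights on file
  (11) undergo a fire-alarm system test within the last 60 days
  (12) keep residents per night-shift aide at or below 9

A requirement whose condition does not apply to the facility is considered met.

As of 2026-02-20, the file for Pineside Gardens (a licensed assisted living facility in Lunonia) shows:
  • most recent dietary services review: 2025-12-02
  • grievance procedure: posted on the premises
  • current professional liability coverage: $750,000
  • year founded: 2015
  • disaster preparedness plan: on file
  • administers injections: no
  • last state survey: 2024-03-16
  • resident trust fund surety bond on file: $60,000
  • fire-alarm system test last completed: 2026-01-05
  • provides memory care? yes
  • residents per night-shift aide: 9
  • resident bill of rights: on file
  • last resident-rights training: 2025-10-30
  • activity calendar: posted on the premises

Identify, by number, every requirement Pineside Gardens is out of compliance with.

5

1. state survey 706 days ago vs limit 730 → met
2. disaster preparedness plan present → met
3. dietary services review 80 days ago vs limit 90 → met
4. professional liability coverage $750,000 ≥ $725,000 → met
5. resident trust fund surety bond $60,000 < $75,000 → not met
6. condition 'administers injections' does not hold → requirement n/a → met
7. activity calendar present → met
8. condition 'provides memory care' holds; grievance procedure present → met
9. resident-rights training 113 days ago vs limit 120 → met
10. resident bill of rights present → met
11. fire-alarm system test 46 days ago vs limit 60 → met
12. residents per night-shift aide 9 ≤ 9 → met
Not met: 5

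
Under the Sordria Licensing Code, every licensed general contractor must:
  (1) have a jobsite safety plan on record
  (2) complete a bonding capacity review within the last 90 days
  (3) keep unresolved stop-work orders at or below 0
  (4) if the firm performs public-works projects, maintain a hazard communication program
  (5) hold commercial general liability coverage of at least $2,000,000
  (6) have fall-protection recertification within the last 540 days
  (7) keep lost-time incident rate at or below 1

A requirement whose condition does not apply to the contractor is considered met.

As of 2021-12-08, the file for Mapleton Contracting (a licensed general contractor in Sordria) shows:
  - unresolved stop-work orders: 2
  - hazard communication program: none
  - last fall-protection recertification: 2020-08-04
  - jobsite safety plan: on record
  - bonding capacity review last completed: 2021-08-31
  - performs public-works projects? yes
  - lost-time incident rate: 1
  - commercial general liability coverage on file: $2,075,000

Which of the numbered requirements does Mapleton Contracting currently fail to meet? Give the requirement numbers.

2, 3, 4

1. jobsite safety plan present → met
2. bonding capacity review 99 days ago vs limit 90 → not met
3. unresolved stop-work orders 2 > 0 → not met
4. condition 'performs public-works projects' holds; hazard communication program absent → not met
5. commercial general liability coverage $2,075,000 ≥ $2,000,000 → met
6. fall-protection recertification 491 days ago vs limit 540 → met
7. lost-time incident rate 1 ≤ 1 → met
Not met: 2, 3, 4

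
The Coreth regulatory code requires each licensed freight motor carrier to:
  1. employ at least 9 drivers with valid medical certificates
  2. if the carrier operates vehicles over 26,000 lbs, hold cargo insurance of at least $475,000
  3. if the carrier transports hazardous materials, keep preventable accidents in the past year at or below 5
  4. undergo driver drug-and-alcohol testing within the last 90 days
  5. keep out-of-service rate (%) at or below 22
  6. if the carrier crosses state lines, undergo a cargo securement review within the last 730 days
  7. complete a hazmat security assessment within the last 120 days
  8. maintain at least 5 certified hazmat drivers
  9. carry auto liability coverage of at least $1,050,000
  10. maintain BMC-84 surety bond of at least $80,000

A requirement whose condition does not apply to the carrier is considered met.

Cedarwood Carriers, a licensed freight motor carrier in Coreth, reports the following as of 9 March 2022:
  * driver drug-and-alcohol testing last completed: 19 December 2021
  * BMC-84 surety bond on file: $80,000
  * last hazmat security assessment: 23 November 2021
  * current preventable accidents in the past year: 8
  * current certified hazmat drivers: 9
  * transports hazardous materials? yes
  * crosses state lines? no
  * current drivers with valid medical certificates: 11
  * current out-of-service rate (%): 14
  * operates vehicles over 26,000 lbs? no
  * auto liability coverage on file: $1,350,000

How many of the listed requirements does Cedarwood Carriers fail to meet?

1

1. drivers with valid medical certificates 11 ≥ 9 → met
2. condition 'operates vehicles over 26,000 lbs' does not hold → requirement n/a → met
3. condition 'transports hazardous materials' holds; preventable accidents in the past year 8 > 5 → not met
4. driver drug-and-alcohol testing 80 days ago vs limit 90 → met
5. out-of-service rate (%) 14 ≤ 22 → met
6. condition 'crosses state lines' does not hold → requirement n/a → met
7. hazmat security assessment 106 days ago vs limit 120 → met
8. certified hazmat drivers 9 ≥ 5 → met
9. auto liability coverage $1,350,000 ≥ $1,050,000 → met
10. BMC-84 surety bond $80,000 ≥ $80,000 → met
Not met: 1 of 10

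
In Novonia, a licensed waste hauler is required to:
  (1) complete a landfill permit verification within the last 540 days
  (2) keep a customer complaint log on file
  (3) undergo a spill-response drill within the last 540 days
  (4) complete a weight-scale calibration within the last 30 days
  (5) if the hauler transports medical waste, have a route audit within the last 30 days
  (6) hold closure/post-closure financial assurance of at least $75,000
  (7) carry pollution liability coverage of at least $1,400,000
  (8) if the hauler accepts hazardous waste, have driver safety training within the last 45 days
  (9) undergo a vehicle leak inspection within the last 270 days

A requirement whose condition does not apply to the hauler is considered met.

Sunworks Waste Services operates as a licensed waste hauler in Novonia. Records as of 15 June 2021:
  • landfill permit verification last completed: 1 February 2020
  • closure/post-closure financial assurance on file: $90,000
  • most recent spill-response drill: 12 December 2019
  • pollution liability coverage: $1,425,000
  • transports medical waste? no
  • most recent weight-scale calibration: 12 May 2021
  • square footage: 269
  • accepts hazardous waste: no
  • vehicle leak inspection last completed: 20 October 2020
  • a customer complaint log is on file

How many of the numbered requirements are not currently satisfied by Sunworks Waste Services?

2

1. landfill permit verification 500 days ago vs limit 540 → met
2. customer complaint log present → met
3. spill-response drill 551 days ago vs limit 540 → not met
4. weight-scale calibration 34 days ago vs limit 30 → not met
5. condition 'transports medical waste' does not hold → requirement n/a → met
6. closure/post-closure financial assurance $90,000 ≥ $75,000 → met
7. pollution liability coverage $1,425,000 ≥ $1,400,000 → met
8. condition 'accepts hazardous waste' does not hold → requirement n/a → met
9. vehicle leak inspection 238 days ago vs limit 270 → met
Not met: 2 of 9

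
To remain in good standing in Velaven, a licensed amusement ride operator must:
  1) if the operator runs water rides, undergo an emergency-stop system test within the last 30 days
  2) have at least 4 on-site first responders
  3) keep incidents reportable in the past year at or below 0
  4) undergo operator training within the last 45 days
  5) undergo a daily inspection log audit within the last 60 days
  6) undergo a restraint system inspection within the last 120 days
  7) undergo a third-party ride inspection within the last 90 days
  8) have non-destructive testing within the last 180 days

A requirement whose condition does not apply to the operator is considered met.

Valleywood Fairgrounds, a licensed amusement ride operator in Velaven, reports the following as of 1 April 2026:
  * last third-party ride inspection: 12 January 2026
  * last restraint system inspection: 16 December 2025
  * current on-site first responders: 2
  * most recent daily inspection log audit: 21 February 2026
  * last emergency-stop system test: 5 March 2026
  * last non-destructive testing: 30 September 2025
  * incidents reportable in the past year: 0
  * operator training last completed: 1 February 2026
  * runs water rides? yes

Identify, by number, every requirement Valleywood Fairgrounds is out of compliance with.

1. condition 'runs water rides' holds; emergency-stop system test 27 days ago vs limit 30 → met
2. on-site first responders 2 < 4 → not met
3. incidents reportable in the past year 0 ≤ 0 → met
4. operator training 59 days ago vs limit 45 → not met
5. daily inspection log audit 39 days ago vs limit 60 → met
6. restraint system inspection 106 days ago vs limit 120 → met
7. third-party ride inspection 79 days ago vs limit 90 → met
8. non-destructive testing 183 days ago vs limit 180 → not met
Not met: 2, 4, 8

2, 4, 8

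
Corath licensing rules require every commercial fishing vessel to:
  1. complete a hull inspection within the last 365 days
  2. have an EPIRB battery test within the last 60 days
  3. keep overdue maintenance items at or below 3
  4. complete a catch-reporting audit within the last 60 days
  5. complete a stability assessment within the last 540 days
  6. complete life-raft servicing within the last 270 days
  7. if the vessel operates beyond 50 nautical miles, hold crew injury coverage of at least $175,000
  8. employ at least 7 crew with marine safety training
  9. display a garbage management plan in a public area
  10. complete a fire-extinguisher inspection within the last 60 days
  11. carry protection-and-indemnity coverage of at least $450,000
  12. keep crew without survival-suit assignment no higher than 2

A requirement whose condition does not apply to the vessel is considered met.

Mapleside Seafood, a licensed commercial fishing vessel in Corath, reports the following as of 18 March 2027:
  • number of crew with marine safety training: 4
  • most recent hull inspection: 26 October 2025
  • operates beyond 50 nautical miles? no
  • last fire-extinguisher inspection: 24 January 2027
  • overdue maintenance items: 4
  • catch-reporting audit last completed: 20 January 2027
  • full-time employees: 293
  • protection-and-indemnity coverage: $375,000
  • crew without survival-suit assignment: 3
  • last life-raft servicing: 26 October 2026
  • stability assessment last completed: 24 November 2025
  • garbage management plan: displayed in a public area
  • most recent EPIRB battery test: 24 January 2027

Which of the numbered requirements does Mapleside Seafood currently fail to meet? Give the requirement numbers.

1, 3, 8, 11, 12

1. hull inspection 508 days ago vs limit 365 → not met
2. EPIRB battery test 53 days ago vs limit 60 → met
3. overdue maintenance items 4 > 3 → not met
4. catch-reporting audit 57 days ago vs limit 60 → met
5. stability assessment 479 days ago vs limit 540 → met
6. life-raft servicing 143 days ago vs limit 270 → met
7. condition 'operates beyond 50 nautical miles' does not hold → requirement n/a → met
8. crew with marine safety training 4 < 7 → not met
9. garbage management plan present → met
10. fire-extinguisher inspection 53 days ago vs limit 60 → met
11. protection-and-indemnity coverage $375,000 < $450,000 → not met
12. crew without survival-suit assignment 3 > 2 → not met
Not met: 1, 3, 8, 11, 12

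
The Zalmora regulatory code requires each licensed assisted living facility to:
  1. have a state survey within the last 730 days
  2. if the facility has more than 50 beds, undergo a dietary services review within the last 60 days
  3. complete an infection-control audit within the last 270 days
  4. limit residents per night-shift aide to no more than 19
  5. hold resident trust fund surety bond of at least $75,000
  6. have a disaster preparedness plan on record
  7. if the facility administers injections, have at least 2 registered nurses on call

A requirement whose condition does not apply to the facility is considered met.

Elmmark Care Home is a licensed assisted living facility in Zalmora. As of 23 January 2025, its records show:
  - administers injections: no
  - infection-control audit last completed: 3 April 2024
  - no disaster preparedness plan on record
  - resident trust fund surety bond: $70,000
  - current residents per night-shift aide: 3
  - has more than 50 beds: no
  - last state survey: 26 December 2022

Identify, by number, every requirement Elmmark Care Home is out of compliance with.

1, 3, 5, 6

1. state survey 759 days ago vs limit 730 → not met
2. condition 'has more than 50 beds' does not hold → requirement n/a → met
3. infection-control audit 295 days ago vs limit 270 → not met
4. residents per night-shift aide 3 ≤ 19 → met
5. resident trust fund surety bond $70,000 < $75,000 → not met
6. disaster preparedness plan absent → not met
7. condition 'administers injections' does not hold → requirement n/a → met
Not met: 1, 3, 5, 6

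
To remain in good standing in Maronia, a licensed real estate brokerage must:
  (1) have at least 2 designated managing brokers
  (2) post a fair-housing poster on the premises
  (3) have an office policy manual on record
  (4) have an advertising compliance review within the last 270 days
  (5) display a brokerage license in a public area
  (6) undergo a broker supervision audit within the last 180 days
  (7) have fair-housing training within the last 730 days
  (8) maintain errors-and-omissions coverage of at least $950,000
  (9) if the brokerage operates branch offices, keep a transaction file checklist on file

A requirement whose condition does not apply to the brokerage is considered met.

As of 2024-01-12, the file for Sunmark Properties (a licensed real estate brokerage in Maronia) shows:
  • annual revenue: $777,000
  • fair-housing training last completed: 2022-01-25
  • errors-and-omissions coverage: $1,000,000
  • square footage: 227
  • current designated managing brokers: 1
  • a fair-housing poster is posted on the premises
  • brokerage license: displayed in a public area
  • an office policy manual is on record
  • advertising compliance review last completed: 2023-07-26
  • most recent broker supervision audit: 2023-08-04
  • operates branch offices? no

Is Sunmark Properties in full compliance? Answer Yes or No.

No

1. designated managing brokers 1 < 2 → not met
2. fair-housing poster present → met
3. office policy manual present → met
4. advertising compliance review 170 days ago vs limit 270 → met
5. brokerage license present → met
6. broker supervision audit 161 days ago vs limit 180 → met
7. fair-housing training 717 days ago vs limit 730 → met
8. errors-and-omissions coverage $1,000,000 ≥ $950,000 → met
9. condition 'operates branch offices' does not hold → requirement n/a → met
Not met: 1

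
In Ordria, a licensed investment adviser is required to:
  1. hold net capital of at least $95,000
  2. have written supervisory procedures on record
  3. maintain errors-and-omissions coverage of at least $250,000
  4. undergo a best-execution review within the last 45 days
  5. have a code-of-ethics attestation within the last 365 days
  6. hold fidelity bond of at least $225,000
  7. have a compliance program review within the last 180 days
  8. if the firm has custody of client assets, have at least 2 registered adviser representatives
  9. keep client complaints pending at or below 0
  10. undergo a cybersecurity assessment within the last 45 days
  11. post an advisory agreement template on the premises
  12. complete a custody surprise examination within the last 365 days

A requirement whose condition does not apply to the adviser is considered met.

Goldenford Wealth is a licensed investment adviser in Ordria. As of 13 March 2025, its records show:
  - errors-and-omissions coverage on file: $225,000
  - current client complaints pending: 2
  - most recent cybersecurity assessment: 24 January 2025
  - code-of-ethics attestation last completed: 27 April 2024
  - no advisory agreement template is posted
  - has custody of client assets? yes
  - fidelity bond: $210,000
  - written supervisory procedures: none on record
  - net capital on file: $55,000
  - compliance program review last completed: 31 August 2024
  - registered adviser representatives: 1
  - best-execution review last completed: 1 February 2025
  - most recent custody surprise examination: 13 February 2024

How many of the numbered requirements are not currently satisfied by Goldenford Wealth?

1. net capital $55,000 < $95,000 → not met
2. written supervisory procedures absent → not met
3. errors-and-omissions coverage $225,000 < $250,000 → not met
4. best-execution review 40 days ago vs limit 45 → met
5. code-of-ethics attestation 320 days ago vs limit 365 → met
6. fidelity bond $210,000 < $225,000 → not met
7. compliance program review 194 days ago vs limit 180 → not met
8. condition 'has custody of client assets' holds; registered adviser representatives 1 < 2 → not met
9. client complaints pending 2 > 0 → not met
10. cybersecurity assessment 48 days ago vs limit 45 → not met
11. advisory agreement template absent → not met
12. custody surprise examination 394 days ago vs limit 365 → not met
Not met: 10 of 12

10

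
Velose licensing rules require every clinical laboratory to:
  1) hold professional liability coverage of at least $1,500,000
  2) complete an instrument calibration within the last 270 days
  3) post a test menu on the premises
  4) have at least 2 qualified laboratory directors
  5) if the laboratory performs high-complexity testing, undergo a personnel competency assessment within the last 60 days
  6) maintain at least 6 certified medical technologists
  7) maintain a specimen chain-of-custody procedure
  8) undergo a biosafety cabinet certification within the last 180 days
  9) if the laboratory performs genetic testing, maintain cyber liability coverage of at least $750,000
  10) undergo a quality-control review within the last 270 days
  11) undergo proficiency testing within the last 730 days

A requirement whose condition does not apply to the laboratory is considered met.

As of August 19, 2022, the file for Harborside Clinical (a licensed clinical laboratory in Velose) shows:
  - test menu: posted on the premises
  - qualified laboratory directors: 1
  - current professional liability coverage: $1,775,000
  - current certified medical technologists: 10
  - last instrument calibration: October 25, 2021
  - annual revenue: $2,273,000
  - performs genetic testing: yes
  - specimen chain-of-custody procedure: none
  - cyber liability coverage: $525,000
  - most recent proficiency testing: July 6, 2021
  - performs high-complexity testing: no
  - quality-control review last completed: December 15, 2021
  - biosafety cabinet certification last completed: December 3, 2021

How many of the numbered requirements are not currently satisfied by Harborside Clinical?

1. professional liability coverage $1,775,000 ≥ $1,500,000 → met
2. instrument calibration 298 days ago vs limit 270 → not met
3. test menu present → met
4. qualified laboratory directors 1 < 2 → not met
5. condition 'performs high-complexity testing' does not hold → requirement n/a → met
6. certified medical technologists 10 ≥ 6 → met
7. specimen chain-of-custody procedure absent → not met
8. biosafety cabinet certification 259 days ago vs limit 180 → not met
9. condition 'performs genetic testing' holds; cyber liability coverage $525,000 < $750,000 → not met
10. quality-control review 247 days ago vs limit 270 → met
11. proficiency testing 409 days ago vs limit 730 → met
Not met: 5 of 11

5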